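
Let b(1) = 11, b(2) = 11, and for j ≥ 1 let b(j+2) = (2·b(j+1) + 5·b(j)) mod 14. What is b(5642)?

11

Computing terms: b(1) = 11, b(2) = 11, b(3) = 7, b(4) = 13, b(5) = 5, b(6) = 5, b(7) = 7, b(8) = 11, b(9) = 1, b(10) = 1, b(11) = 7, b(12) = 5, b(13) = 3, b(14) = 3, b(15) = 7, b(16) = 1, b(17) = 9, b(18) = 9, b(19) = 7, b(20) = 3, b(21) = 13, b(22) = 13, b(23) = 7, b(24) = 9, b(25) = 11, b(26) = 11.
The sequence repeats with period 24.
(5642 - 1) mod 24 = 1, so b(5642) = b(2) = 11.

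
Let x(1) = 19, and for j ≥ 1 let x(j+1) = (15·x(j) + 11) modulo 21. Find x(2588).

Computing terms: x(1) = 19, x(2) = 2, x(3) = 20, x(4) = 17, x(5) = 14, x(6) = 11, x(7) = 8, x(8) = 5, x(9) = 2.
Since x(9) = x(2) = 2, the sequence is eventually periodic: after a pre-period of length 1 it cycles with period 7.
For j ≥ 2, x(j) depends only on (j - 2) mod 7. (2588 - 2) mod 7 = 3, so x(2588) = x(5) = 14.

14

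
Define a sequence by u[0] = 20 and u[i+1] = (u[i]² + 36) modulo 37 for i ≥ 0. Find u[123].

9

Computing terms: u[0] = 20, u[1] = 29, u[2] = 26, u[3] = 9, u[4] = 6, u[5] = 35, u[6] = 3, u[7] = 8, u[8] = 26.
Since u[8] = u[2] = 26, the sequence is eventually periodic: after a pre-period of length 2 it cycles with period 6.
For i ≥ 2, u[i] depends only on (i - 2) mod 6. (123 - 2) mod 6 = 1, so u[123] = u[3] = 9.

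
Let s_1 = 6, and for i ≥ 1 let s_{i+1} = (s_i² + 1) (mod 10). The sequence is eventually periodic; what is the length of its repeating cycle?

Computing terms: s_1 = 6; s_2 = 7; s_3 = 0; s_4 = 1; s_5 = 2; s_6 = 5; s_7 = 6.
The sequence repeats with period 6.

6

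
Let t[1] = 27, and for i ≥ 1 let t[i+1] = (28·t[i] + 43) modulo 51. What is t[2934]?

35

Computing terms: t[1] = 27, t[2] = 34, t[3] = 26, t[4] = 6, t[5] = 7, t[6] = 35, t[7] = 3, t[8] = 25, t[9] = 29, t[10] = 39, t[11] = 13, t[12] = 50, t[13] = 15, t[14] = 4, t[15] = 2, t[16] = 48, t[17] = 10, t[18] = 17, t[19] = 9, t[20] = 40, t[21] = 41, t[22] = 18, t[23] = 37, t[24] = 8, t[25] = 12, t[26] = 22, t[27] = 47, t[28] = 33, t[29] = 49, t[30] = 38, t[31] = 36, t[32] = 31, t[33] = 44, t[34] = 0, t[35] = 43, t[36] = 23, t[37] = 24, t[38] = 1, t[39] = 20, t[40] = 42, t[41] = 46, t[42] = 5, t[43] = 30, t[44] = 16, t[45] = 32, t[46] = 21, t[47] = 19, t[48] = 14, t[49] = 27.
The sequence repeats with period 48.
So t[2934] = t[1 + ((2934-1) mod 48)] = t[6] = 35.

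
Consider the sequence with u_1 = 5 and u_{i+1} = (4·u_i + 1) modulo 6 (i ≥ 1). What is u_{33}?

u_1 = 5,  u_2 = 3,  u_3 = 1,  u_4 = 5.
Since u_4 = u_1 = 5, the sequence is periodic with period 3.
So u_{33} = u_{1 + ((33-1) mod 3)} = u_3 = 1.

1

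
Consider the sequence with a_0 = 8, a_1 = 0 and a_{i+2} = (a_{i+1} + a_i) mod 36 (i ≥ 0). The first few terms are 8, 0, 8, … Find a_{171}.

Listing terms: a_0 = 8; a_1 = 0; a_2 = 8; a_3 = 8; a_4 = 16; a_5 = 24; a_6 = 4; a_7 = 28; a_8 = 32; a_9 = 24; a_{10} = 20; a_{11} = 8; a_{12} = 28; a_{13} = 0; a_{14} = 28; a_{15} = 28; a_{16} = 20; a_{17} = 12; a_{18} = 32; a_{19} = 8; a_{20} = 4; a_{21} = 12; a_{22} = 16; a_{23} = 28; a_{24} = 8; a_{25} = 0.
The sequence repeats with period 24.
(171 - 0) mod 24 = 3, so a_{171} = a_3 = 8.

8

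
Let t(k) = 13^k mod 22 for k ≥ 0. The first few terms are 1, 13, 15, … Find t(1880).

1

Computing terms: t(0) = 1; t(1) = 13; t(2) = 15; t(3) = 19; t(4) = 5; t(5) = 21; t(6) = 9; t(7) = 7; t(8) = 3; t(9) = 17; t(10) = 1.
The sequence repeats with period 10.
So t(1880) = t(0 + ((1880-0) mod 10)) = t(0) = 1.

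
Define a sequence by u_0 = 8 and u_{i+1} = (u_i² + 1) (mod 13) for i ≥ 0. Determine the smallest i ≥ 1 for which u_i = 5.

4

Computing terms: u_0 = 8; u_1 = 0; u_2 = 1; u_3 = 2; u_4 = 5; u_5 = 0.
Since u_5 = u_1 = 0, the sequence is eventually periodic: after a pre-period of length 1 it cycles with period 4.
The value 5 first appears (with i ≥ 1) at u_4.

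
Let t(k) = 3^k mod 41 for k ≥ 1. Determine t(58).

We have t(1) = 3, t(2) = 9, t(3) = 27, t(4) = 40, t(5) = 38, t(6) = 32, t(7) = 14, t(8) = 1, t(9) = 3.
The sequence repeats with period 8.
(58 - 1) mod 8 = 1, so t(58) = t(2) = 9.

9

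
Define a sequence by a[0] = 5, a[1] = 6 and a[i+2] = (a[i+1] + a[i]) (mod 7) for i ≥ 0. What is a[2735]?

1

a[0] = 5; a[1] = 6; a[2] = 4; a[3] = 3; a[4] = 0; a[5] = 3; a[6] = 3; a[7] = 6; a[8] = 2; a[9] = 1; a[10] = 3; a[11] = 4; a[12] = 0; a[13] = 4; a[14] = 4; a[15] = 1; a[16] = 5; a[17] = 6.
The sequence repeats with period 16.
(2735 - 0) mod 16 = 15, so a[2735] = a[15] = 1.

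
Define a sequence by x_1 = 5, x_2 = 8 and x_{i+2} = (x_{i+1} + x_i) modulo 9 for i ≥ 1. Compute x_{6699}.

We have x_1 = 5; x_2 = 8; x_3 = 4; x_4 = 3; x_5 = 7; x_6 = 1; x_7 = 8; x_8 = 0; x_9 = 8; x_{10} = 8; x_{11} = 7; x_{12} = 6; x_{13} = 4; x_{14} = 1; x_{15} = 5; x_{16} = 6; x_{17} = 2; x_{18} = 8; x_{19} = 1; x_{20} = 0; x_{21} = 1; x_{22} = 1; x_{23} = 2; x_{24} = 3; x_{25} = 5; x_{26} = 8.
The sequence repeats with period 24.
(6699 - 1) mod 24 = 2, so x_{6699} = x_3 = 4.

4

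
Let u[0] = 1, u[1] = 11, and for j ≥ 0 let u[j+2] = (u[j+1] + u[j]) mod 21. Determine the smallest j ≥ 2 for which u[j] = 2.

3

We have u[0] = 1,  u[1] = 11,  u[2] = 12,  u[3] = 2,  u[4] = 14,  u[5] = 16,  u[6] = 9,  u[7] = 4,  u[8] = 13,  u[9] = 17,  u[10] = 9,  u[11] = 5,  u[12] = 14,  u[13] = 19,  u[14] = 12,  u[15] = 10,  u[16] = 1,  u[17] = 11.
Since (u[16], u[17]) = (u[0], u[1]) = (1, 11) (two consecutive terms determine the rest), the sequence is periodic with period 16.
The value 2 first appears (with j ≥ 2) at u[3].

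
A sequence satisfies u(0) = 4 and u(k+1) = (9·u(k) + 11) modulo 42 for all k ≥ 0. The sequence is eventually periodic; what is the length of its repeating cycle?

6

Computing terms: u(0) = 4,  u(1) = 5,  u(2) = 14,  u(3) = 11,  u(4) = 26,  u(5) = 35,  u(6) = 32,  u(7) = 5.
Since u(7) = u(1) = 5, the sequence is eventually periodic: after a pre-period of length 1 it cycles with period 6.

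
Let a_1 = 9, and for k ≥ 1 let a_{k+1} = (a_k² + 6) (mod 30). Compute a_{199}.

21

Computing terms: a_1 = 9; a_2 = 27; a_3 = 15; a_4 = 21; a_5 = 27.
Since a_5 = a_2 = 27, the sequence is eventually periodic: after a pre-period of length 1 it cycles with period 3.
For k ≥ 2, a_k depends only on (k - 2) mod 3. (199 - 2) mod 3 = 2, so a_{199} = a_4 = 21.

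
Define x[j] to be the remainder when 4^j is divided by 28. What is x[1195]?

4

We have x[0] = 1, x[1] = 4, x[2] = 16, x[3] = 8, x[4] = 4.
Since x[4] = x[1] = 4, the sequence is eventually periodic: after a pre-period of length 1 it cycles with period 3.
For j ≥ 1, x[j] depends only on (j - 1) mod 3. (1195 - 1) mod 3 = 0, so x[1195] = x[1] = 4.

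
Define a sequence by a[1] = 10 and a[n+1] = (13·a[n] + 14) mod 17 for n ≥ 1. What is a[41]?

Listing terms: a[1] = 10, a[2] = 8, a[3] = 16, a[4] = 1, a[5] = 10.
The sequence repeats with period 4.
So a[41] = a[1 + ((41-1) mod 4)] = a[1] = 10.

10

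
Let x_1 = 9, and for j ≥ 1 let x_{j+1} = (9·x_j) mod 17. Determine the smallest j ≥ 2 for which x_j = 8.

5

Computing terms: x_1 = 9; x_2 = 13; x_3 = 15; x_4 = 16; x_5 = 8; x_6 = 4; x_7 = 2; x_8 = 1; x_9 = 9.
The sequence repeats with period 8.
The value 8 first appears (with j ≥ 2) at x_5.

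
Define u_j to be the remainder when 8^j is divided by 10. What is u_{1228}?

6

u_0 = 1,  u_1 = 8,  u_2 = 4,  u_3 = 2,  u_4 = 6,  u_5 = 8.
Since u_5 = u_1 = 8, the sequence is eventually periodic: after a pre-period of length 1 it cycles with period 4.
For j ≥ 1, u_j depends only on (j - 1) mod 4. (1228 - 1) mod 4 = 3, so u_{1228} = u_4 = 6.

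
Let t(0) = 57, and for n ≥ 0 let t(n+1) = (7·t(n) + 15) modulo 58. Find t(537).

36

We have t(0) = 57,  t(1) = 8,  t(2) = 13,  t(3) = 48,  t(4) = 3,  t(5) = 36,  t(6) = 35,  t(7) = 28,  t(8) = 37,  t(9) = 42,  t(10) = 19,  t(11) = 32,  t(12) = 7,  t(13) = 6,  t(14) = 57.
Since t(14) = t(0) = 57, the sequence is periodic with period 14.
So t(537) = t(0 + ((537-0) mod 14)) = t(5) = 36.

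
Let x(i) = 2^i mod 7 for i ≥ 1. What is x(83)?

Computing terms: x(1) = 2; x(2) = 4; x(3) = 1; x(4) = 2.
Since x(4) = x(1) = 2, the sequence is periodic with period 3.
So x(83) = x(1 + ((83-1) mod 3)) = x(2) = 4.

4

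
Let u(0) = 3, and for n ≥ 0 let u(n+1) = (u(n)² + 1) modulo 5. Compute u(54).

u(0) = 3, u(1) = 0, u(2) = 1, u(3) = 2, u(4) = 0.
Since u(4) = u(1) = 0, the sequence is eventually periodic: after a pre-period of length 1 it cycles with period 3.
For n ≥ 1, u(n) depends only on (n - 1) mod 3. (54 - 1) mod 3 = 2, so u(54) = u(3) = 2.

2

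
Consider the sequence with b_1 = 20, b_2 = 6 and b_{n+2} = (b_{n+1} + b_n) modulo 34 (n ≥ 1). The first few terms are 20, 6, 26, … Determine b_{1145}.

10

Computing terms: b_1 = 20; b_2 = 6; b_3 = 26; b_4 = 32; b_5 = 24; b_6 = 22; b_7 = 12; b_8 = 0; b_9 = 12; b_{10} = 12; b_{11} = 24; b_{12} = 2; b_{13} = 26; b_{14} = 28; b_{15} = 20; b_{16} = 14; b_{17} = 0; b_{18} = 14; b_{19} = 14; b_{20} = 28; b_{21} = 8; b_{22} = 2; b_{23} = 10; b_{24} = 12; b_{25} = 22; b_{26} = 0; b_{27} = 22; b_{28} = 22; b_{29} = 10; b_{30} = 32; b_{31} = 8; b_{32} = 6; b_{33} = 14; b_{34} = 20; b_{35} = 0; b_{36} = 20; b_{37} = 20; b_{38} = 6.
The sequence repeats with period 36.
(1145 - 1) mod 36 = 28, so b_{1145} = b_{29} = 10.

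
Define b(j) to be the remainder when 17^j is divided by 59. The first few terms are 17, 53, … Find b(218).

Computing terms: b(1) = 17; b(2) = 53; b(3) = 16; b(4) = 36; b(5) = 22; b(6) = 20; b(7) = 45; b(8) = 57; b(9) = 25; b(10) = 12; b(11) = 27; b(12) = 46; b(13) = 15; b(14) = 19; b(15) = 28; b(16) = 4; b(17) = 9; b(18) = 35; b(19) = 5; b(20) = 26; b(21) = 29; b(22) = 21; b(23) = 3; b(24) = 51; b(25) = 41; b(26) = 48; b(27) = 49; b(28) = 7; b(29) = 1; b(30) = 17.
Since b(30) = b(1) = 17, the sequence is periodic with period 29.
So b(218) = b(1 + ((218-1) mod 29)) = b(15) = 28.

28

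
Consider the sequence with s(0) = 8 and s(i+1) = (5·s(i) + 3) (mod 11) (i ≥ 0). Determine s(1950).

8

s(0) = 8, s(1) = 10, s(2) = 9, s(3) = 4, s(4) = 1, s(5) = 8.
The sequence repeats with period 5.
So s(1950) = s(0 + ((1950-0) mod 5)) = s(0) = 8.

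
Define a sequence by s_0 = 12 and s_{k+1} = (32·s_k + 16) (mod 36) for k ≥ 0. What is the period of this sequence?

6

s_0 = 12; s_1 = 4; s_2 = 0; s_3 = 16; s_4 = 24; s_5 = 28; s_6 = 12.
Since s_6 = s_0 = 12, the sequence is periodic with period 6.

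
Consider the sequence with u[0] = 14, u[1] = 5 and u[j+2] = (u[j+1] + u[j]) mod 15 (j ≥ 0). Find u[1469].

4

We have u[0] = 14; u[1] = 5; u[2] = 4; u[3] = 9; u[4] = 13; u[5] = 7; u[6] = 5; u[7] = 12; u[8] = 2; u[9] = 14; u[10] = 1; u[11] = 0; u[12] = 1; u[13] = 1; u[14] = 2; u[15] = 3; u[16] = 5; u[17] = 8; u[18] = 13; u[19] = 6; u[20] = 4; u[21] = 10; u[22] = 14; u[23] = 9; u[24] = 8; u[25] = 2; u[26] = 10; u[27] = 12; u[28] = 7; u[29] = 4; u[30] = 11; u[31] = 0; u[32] = 11; u[33] = 11; u[34] = 7; u[35] = 3; u[36] = 10; u[37] = 13; u[38] = 8; u[39] = 6; u[40] = 14; u[41] = 5.
Since (u[40], u[41]) = (u[0], u[1]) = (14, 5) (two consecutive terms determine the rest), the sequence is periodic with period 40.
(1469 - 0) mod 40 = 29, so u[1469] = u[29] = 4.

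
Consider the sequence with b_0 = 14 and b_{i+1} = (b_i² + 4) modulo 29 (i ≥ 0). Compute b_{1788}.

4

Computing terms: b_0 = 14,  b_1 = 26,  b_2 = 13,  b_3 = 28,  b_4 = 5,  b_5 = 0,  b_6 = 4,  b_7 = 20,  b_8 = 27,  b_9 = 8,  b_{10} = 10,  b_{11} = 17,  b_{12} = 3,  b_{13} = 13.
Since b_{13} = b_2 = 13, the sequence is eventually periodic: after a pre-period of length 2 it cycles with period 11.
For i ≥ 2, b_i depends only on (i - 2) mod 11. (1788 - 2) mod 11 = 4, so b_{1788} = b_6 = 4.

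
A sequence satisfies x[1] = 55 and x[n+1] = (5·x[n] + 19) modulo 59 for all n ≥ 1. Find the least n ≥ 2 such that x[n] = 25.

Computing terms: x[1] = 55, x[2] = 58, x[3] = 14, x[4] = 30, x[5] = 51, x[6] = 38, x[7] = 32, x[8] = 2, x[9] = 29, x[10] = 46, x[11] = 13, x[12] = 25, x[13] = 26, x[14] = 31, x[15] = 56, x[16] = 4, x[17] = 39, x[18] = 37, x[19] = 27, x[20] = 36, x[21] = 22, x[22] = 11, x[23] = 15, x[24] = 35, x[25] = 17, x[26] = 45, x[27] = 8, x[28] = 0, x[29] = 19, x[30] = 55.
The sequence repeats with period 29.
The value 25 first appears (with n ≥ 2) at x[12].

12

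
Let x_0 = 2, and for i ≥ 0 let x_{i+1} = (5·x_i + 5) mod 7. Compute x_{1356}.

x_0 = 2,  x_1 = 1,  x_2 = 3,  x_3 = 6,  x_4 = 0,  x_5 = 5,  x_6 = 2.
The sequence repeats with period 6.
(1356 - 0) mod 6 = 0, so x_{1356} = x_0 = 2.

2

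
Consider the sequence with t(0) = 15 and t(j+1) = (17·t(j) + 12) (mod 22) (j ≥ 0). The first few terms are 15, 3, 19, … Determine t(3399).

Computing terms: t(0) = 15; t(1) = 3; t(2) = 19; t(3) = 5; t(4) = 9; t(5) = 11; t(6) = 1; t(7) = 7; t(8) = 21; t(9) = 17; t(10) = 15.
The sequence repeats with period 10.
So t(3399) = t(0 + ((3399-0) mod 10)) = t(9) = 17.

17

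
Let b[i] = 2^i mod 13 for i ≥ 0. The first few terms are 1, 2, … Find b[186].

Listing terms: b[0] = 1,  b[1] = 2,  b[2] = 4,  b[3] = 8,  b[4] = 3,  b[5] = 6,  b[6] = 12,  b[7] = 11,  b[8] = 9,  b[9] = 5,  b[10] = 10,  b[11] = 7,  b[12] = 1.
The sequence repeats with period 12.
(186 - 0) mod 12 = 6, so b[186] = b[6] = 12.

12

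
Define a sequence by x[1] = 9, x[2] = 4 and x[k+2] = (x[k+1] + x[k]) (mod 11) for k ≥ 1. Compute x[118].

3

x[1] = 9, x[2] = 4, x[3] = 2, x[4] = 6, x[5] = 8, x[6] = 3, x[7] = 0, x[8] = 3, x[9] = 3, x[10] = 6, x[11] = 9, x[12] = 4.
Since (x[11], x[12]) = (x[1], x[2]) = (9, 4) (two consecutive terms determine the rest), the sequence is periodic with period 10.
So x[118] = x[1 + ((118-1) mod 10)] = x[8] = 3.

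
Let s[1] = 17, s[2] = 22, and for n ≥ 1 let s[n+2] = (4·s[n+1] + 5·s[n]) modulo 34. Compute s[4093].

11

Computing terms: s[1] = 17,  s[2] = 22,  s[3] = 3,  s[4] = 20,  s[5] = 27,  s[6] = 4,  s[7] = 15,  s[8] = 12,  s[9] = 21,  s[10] = 8,  s[11] = 1,  s[12] = 10,  s[13] = 11,  s[14] = 26,  s[15] = 23,  s[16] = 18,  s[17] = 17,  s[18] = 22.
Since (s[17], s[18]) = (s[1], s[2]) = (17, 22) (two consecutive terms determine the rest), the sequence is periodic with period 16.
(4093 - 1) mod 16 = 12, so s[4093] = s[13] = 11.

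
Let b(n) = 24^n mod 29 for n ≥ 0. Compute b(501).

16

Computing terms: b(0) = 1; b(1) = 24; b(2) = 25; b(3) = 20; b(4) = 16; b(5) = 7; b(6) = 23; b(7) = 1.
The sequence repeats with period 7.
So b(501) = b(0 + ((501-0) mod 7)) = b(4) = 16.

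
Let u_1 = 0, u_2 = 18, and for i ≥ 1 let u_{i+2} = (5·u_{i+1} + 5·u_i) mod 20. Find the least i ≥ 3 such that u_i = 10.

Listing terms: u_1 = 0, u_2 = 18, u_3 = 10, u_4 = 0, u_5 = 10, u_6 = 10, u_7 = 0.
Since (u_6, u_7) = (u_3, u_4) = (10, 0) (two consecutive terms determine the rest), the sequence is eventually periodic: after a pre-period of length 2 it cycles with period 3.
The value 10 first appears (with i ≥ 3) at u_3.

3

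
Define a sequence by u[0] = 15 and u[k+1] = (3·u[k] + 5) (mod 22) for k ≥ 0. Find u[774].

Listing terms: u[0] = 15, u[1] = 6, u[2] = 1, u[3] = 8, u[4] = 7, u[5] = 4, u[6] = 17, u[7] = 12, u[8] = 19, u[9] = 18, u[10] = 15.
The sequence repeats with period 10.
(774 - 0) mod 10 = 4, so u[774] = u[4] = 7.

7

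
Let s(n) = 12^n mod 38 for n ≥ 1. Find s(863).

8

Listing terms: s(1) = 12,  s(2) = 30,  s(3) = 18,  s(4) = 26,  s(5) = 8,  s(6) = 20,  s(7) = 12.
Since s(7) = s(1) = 12, the sequence is periodic with period 6.
(863 - 1) mod 6 = 4, so s(863) = s(5) = 8.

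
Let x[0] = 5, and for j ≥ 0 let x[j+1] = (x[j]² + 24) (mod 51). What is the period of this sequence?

Listing terms: x[0] = 5; x[1] = 49; x[2] = 28; x[3] = 43; x[4] = 37; x[5] = 16; x[6] = 25; x[7] = 37.
Since x[7] = x[4] = 37, the sequence is eventually periodic: after a pre-period of length 4 it cycles with period 3.

3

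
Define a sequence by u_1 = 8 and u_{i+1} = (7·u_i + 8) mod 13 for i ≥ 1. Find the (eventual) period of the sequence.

We have u_1 = 8, u_2 = 12, u_3 = 1, u_4 = 2, u_5 = 9, u_6 = 6, u_7 = 11, u_8 = 7, u_9 = 5, u_{10} = 4, u_{11} = 10, u_{12} = 0, u_{13} = 8.
Since u_{13} = u_1 = 8, the sequence is periodic with period 12.

12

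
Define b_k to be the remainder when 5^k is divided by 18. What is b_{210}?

1

Listing terms: b_0 = 1, b_1 = 5, b_2 = 7, b_3 = 17, b_4 = 13, b_5 = 11, b_6 = 1.
The sequence repeats with period 6.
So b_{210} = b_{0 + ((210-0) mod 6)} = b_0 = 1.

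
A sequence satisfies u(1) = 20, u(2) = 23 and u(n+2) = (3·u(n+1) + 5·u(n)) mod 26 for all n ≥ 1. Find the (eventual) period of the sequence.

12

u(1) = 20; u(2) = 23; u(3) = 13; u(4) = 24; u(5) = 7; u(6) = 11; u(7) = 16; u(8) = 25; u(9) = 25; u(10) = 18; u(11) = 23; u(12) = 3; u(13) = 20; u(14) = 23.
The sequence repeats with period 12.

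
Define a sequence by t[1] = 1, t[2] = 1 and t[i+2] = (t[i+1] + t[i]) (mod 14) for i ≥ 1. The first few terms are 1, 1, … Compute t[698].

13

Computing terms: t[1] = 1; t[2] = 1; t[3] = 2; t[4] = 3; t[5] = 5; t[6] = 8; t[7] = 13; t[8] = 7; t[9] = 6; t[10] = 13; t[11] = 5; t[12] = 4; t[13] = 9; t[14] = 13; t[15] = 8; t[16] = 7; t[17] = 1; t[18] = 8; t[19] = 9; t[20] = 3; t[21] = 12; t[22] = 1; t[23] = 13; t[24] = 0; t[25] = 13; t[26] = 13; t[27] = 12; t[28] = 11; t[29] = 9; t[30] = 6; t[31] = 1; t[32] = 7; t[33] = 8; t[34] = 1; t[35] = 9; t[36] = 10; t[37] = 5; t[38] = 1; t[39] = 6; t[40] = 7; t[41] = 13; t[42] = 6; t[43] = 5; t[44] = 11; t[45] = 2; t[46] = 13; t[47] = 1; t[48] = 0; t[49] = 1; t[50] = 1.
The sequence repeats with period 48.
So t[698] = t[1 + ((698-1) mod 48)] = t[26] = 13.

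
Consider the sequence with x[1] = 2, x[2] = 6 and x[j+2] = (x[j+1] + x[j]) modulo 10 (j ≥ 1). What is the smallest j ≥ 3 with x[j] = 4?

Listing terms: x[1] = 2,  x[2] = 6,  x[3] = 8,  x[4] = 4,  x[5] = 2,  x[6] = 6.
Since (x[5], x[6]) = (x[1], x[2]) = (2, 6) (two consecutive terms determine the rest), the sequence is periodic with period 4.
The value 4 first appears (with j ≥ 3) at x[4].

4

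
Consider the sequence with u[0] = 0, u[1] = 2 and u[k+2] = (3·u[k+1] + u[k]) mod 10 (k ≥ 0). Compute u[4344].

u[0] = 0; u[1] = 2; u[2] = 6; u[3] = 0; u[4] = 6; u[5] = 8; u[6] = 0; u[7] = 8; u[8] = 4; u[9] = 0; u[10] = 4; u[11] = 2; u[12] = 0; u[13] = 2.
The sequence repeats with period 12.
So u[4344] = u[0 + ((4344-0) mod 12)] = u[0] = 0.

0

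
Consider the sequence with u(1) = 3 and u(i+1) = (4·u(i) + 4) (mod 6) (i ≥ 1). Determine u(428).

4

Listing terms: u(1) = 3,  u(2) = 4,  u(3) = 2,  u(4) = 0,  u(5) = 4.
Since u(5) = u(2) = 4, the sequence is eventually periodic: after a pre-period of length 1 it cycles with period 3.
For i ≥ 2, u(i) depends only on (i - 2) mod 3. (428 - 2) mod 3 = 0, so u(428) = u(2) = 4.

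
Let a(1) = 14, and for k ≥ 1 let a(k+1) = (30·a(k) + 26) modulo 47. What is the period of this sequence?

Computing terms: a(1) = 14; a(2) = 23; a(3) = 11; a(4) = 27; a(5) = 37; a(6) = 8; a(7) = 31; a(8) = 16; a(9) = 36; a(10) = 25; a(11) = 24; a(12) = 41; a(13) = 34; a(14) = 12; a(15) = 10; a(16) = 44; a(17) = 30; a(18) = 33; a(19) = 29; a(20) = 3; a(21) = 22; a(22) = 28; a(23) = 20; a(24) = 15; a(25) = 6; a(26) = 18; a(27) = 2; a(28) = 39; a(29) = 21; a(30) = 45; a(31) = 13; a(32) = 40; a(33) = 4; a(34) = 5; a(35) = 35; a(36) = 42; a(37) = 17; a(38) = 19; a(39) = 32; a(40) = 46; a(41) = 43; a(42) = 0; a(43) = 26; a(44) = 7; a(45) = 1; a(46) = 9; a(47) = 14.
Since a(47) = a(1) = 14, the sequence is periodic with period 46.

46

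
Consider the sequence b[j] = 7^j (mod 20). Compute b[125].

7

b[1] = 7; b[2] = 9; b[3] = 3; b[4] = 1; b[5] = 7.
Since b[5] = b[1] = 7, the sequence is periodic with period 4.
So b[125] = b[1 + ((125-1) mod 4)] = b[1] = 7.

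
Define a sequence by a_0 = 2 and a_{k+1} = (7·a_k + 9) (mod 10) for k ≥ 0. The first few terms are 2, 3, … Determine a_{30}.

Computing terms: a_0 = 2, a_1 = 3, a_2 = 0, a_3 = 9, a_4 = 2.
The sequence repeats with period 4.
(30 - 0) mod 4 = 2, so a_{30} = a_2 = 0.

0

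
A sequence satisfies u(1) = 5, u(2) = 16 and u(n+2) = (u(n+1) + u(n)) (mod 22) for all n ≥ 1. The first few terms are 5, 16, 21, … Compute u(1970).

0

u(1) = 5, u(2) = 16, u(3) = 21, u(4) = 15, u(5) = 14, u(6) = 7, u(7) = 21, u(8) = 6, u(9) = 5, u(10) = 11, u(11) = 16, u(12) = 5, u(13) = 21, u(14) = 4, u(15) = 3, u(16) = 7, u(17) = 10, u(18) = 17, u(19) = 5, u(20) = 0, u(21) = 5, u(22) = 5, u(23) = 10, u(24) = 15, u(25) = 3, u(26) = 18, u(27) = 21, u(28) = 17, u(29) = 16, u(30) = 11, u(31) = 5, u(32) = 16.
Since (u(31), u(32)) = (u(1), u(2)) = (5, 16) (two consecutive terms determine the rest), the sequence is periodic with period 30.
So u(1970) = u(1 + ((1970-1) mod 30)) = u(20) = 0.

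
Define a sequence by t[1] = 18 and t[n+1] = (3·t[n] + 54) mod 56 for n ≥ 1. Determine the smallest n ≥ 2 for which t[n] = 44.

6

Computing terms: t[1] = 18,  t[2] = 52,  t[3] = 42,  t[4] = 12,  t[5] = 34,  t[6] = 44,  t[7] = 18.
Since t[7] = t[1] = 18, the sequence is periodic with period 6.
The value 44 first appears (with n ≥ 2) at t[6].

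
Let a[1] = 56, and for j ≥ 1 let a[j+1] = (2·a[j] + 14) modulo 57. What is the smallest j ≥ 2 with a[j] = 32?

17

Listing terms: a[1] = 56,  a[2] = 12,  a[3] = 38,  a[4] = 33,  a[5] = 23,  a[6] = 3,  a[7] = 20,  a[8] = 54,  a[9] = 8,  a[10] = 30,  a[11] = 17,  a[12] = 48,  a[13] = 53,  a[14] = 6,  a[15] = 26,  a[16] = 9,  a[17] = 32,  a[18] = 21,  a[19] = 56.
Since a[19] = a[1] = 56, the sequence is periodic with period 18.
The value 32 first appears (with j ≥ 2) at a[17].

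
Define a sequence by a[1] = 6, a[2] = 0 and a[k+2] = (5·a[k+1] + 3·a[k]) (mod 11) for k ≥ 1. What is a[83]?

7

a[1] = 6,  a[2] = 0,  a[3] = 7,  a[4] = 2,  a[5] = 9,  a[6] = 7,  a[7] = 7,  a[8] = 1,  a[9] = 4,  a[10] = 1,  a[11] = 6,  a[12] = 0.
Since (a[11], a[12]) = (a[1], a[2]) = (6, 0) (two consecutive terms determine the rest), the sequence is periodic with period 10.
(83 - 1) mod 10 = 2, so a[83] = a[3] = 7.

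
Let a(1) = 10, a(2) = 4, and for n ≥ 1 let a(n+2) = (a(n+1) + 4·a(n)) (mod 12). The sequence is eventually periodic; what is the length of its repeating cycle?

a(1) = 10, a(2) = 4, a(3) = 8, a(4) = 0, a(5) = 8, a(6) = 8, a(7) = 4, a(8) = 0, a(9) = 4, a(10) = 4, a(11) = 8.
Since (a(10), a(11)) = (a(2), a(3)) = (4, 8) (two consecutive terms determine the rest), the sequence is eventually periodic: after a pre-period of length 1 it cycles with period 8.

8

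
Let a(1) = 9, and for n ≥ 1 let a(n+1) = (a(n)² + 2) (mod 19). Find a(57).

6

Listing terms: a(1) = 9,  a(2) = 7,  a(3) = 13,  a(4) = 0,  a(5) = 2,  a(6) = 6,  a(7) = 0.
Since a(7) = a(4) = 0, the sequence is eventually periodic: after a pre-period of length 3 it cycles with period 3.
For n ≥ 4, a(n) depends only on (n - 4) mod 3. (57 - 4) mod 3 = 2, so a(57) = a(6) = 6.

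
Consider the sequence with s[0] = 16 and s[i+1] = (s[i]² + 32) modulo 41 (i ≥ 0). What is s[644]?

7

s[0] = 16; s[1] = 1; s[2] = 33; s[3] = 14; s[4] = 23; s[5] = 28; s[6] = 37; s[7] = 7; s[8] = 40; s[9] = 33.
Since s[9] = s[2] = 33, the sequence is eventually periodic: after a pre-period of length 2 it cycles with period 7.
For i ≥ 2, s[i] depends only on (i - 2) mod 7. (644 - 2) mod 7 = 5, so s[644] = s[7] = 7.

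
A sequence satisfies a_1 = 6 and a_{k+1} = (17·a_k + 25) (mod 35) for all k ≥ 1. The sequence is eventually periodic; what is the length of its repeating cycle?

12

We have a_1 = 6; a_2 = 22; a_3 = 14; a_4 = 18; a_5 = 16; a_6 = 17; a_7 = 34; a_8 = 8; a_9 = 21; a_{10} = 32; a_{11} = 9; a_{12} = 3; a_{13} = 6.
Since a_{13} = a_1 = 6, the sequence is periodic with period 12.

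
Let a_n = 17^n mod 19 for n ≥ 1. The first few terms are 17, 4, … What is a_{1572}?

Computing terms: a_1 = 17,  a_2 = 4,  a_3 = 11,  a_4 = 16,  a_5 = 6,  a_6 = 7,  a_7 = 5,  a_8 = 9,  a_9 = 1,  a_{10} = 17.
The sequence repeats with period 9.
So a_{1572} = a_{1 + ((1572-1) mod 9)} = a_6 = 7.

7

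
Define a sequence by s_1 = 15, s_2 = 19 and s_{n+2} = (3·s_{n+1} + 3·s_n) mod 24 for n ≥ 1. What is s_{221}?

3

We have s_1 = 15; s_2 = 19; s_3 = 6; s_4 = 3; s_5 = 3; s_6 = 18; s_7 = 15; s_8 = 3; s_9 = 6; s_{10} = 3.
Since (s_9, s_{10}) = (s_3, s_4) = (6, 3) (two consecutive terms determine the rest), the sequence is eventually periodic: after a pre-period of length 2 it cycles with period 6.
For n ≥ 3, s_n depends only on (n - 3) mod 6. (221 - 3) mod 6 = 2, so s_{221} = s_5 = 3.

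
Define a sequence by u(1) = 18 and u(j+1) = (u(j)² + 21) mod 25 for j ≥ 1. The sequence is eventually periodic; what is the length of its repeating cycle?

3

We have u(1) = 18, u(2) = 20, u(3) = 21, u(4) = 12, u(5) = 15, u(6) = 21.
Since u(6) = u(3) = 21, the sequence is eventually periodic: after a pre-period of length 2 it cycles with period 3.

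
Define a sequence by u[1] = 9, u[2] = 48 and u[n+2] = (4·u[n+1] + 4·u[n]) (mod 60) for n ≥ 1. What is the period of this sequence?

3

Listing terms: u[1] = 9, u[2] = 48, u[3] = 48, u[4] = 24, u[5] = 48, u[6] = 48.
Since (u[5], u[6]) = (u[2], u[3]) = (48, 48) (two consecutive terms determine the rest), the sequence is eventually periodic: after a pre-period of length 1 it cycles with period 3.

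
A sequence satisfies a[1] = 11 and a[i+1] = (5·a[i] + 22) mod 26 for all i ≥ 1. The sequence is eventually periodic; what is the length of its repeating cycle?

4

a[1] = 11; a[2] = 25; a[3] = 17; a[4] = 3; a[5] = 11.
Since a[5] = a[1] = 11, the sequence is periodic with period 4.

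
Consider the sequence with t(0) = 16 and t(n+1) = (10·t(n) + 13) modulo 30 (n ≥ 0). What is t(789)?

We have t(0) = 16,  t(1) = 23,  t(2) = 3,  t(3) = 13,  t(4) = 23.
Since t(4) = t(1) = 23, the sequence is eventually periodic: after a pre-period of length 1 it cycles with period 3.
For n ≥ 1, t(n) depends only on (n - 1) mod 3. (789 - 1) mod 3 = 2, so t(789) = t(3) = 13.

13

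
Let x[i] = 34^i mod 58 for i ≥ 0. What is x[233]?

4

Computing terms: x[0] = 1,  x[1] = 34,  x[2] = 54,  x[3] = 38,  x[4] = 16,  x[5] = 22,  x[6] = 52,  x[7] = 28,  x[8] = 24,  x[9] = 4,  x[10] = 20,  x[11] = 42,  x[12] = 36,  x[13] = 6,  x[14] = 30,  x[15] = 34.
Since x[15] = x[1] = 34, the sequence is eventually periodic: after a pre-period of length 1 it cycles with period 14.
For i ≥ 1, x[i] depends only on (i - 1) mod 14. (233 - 1) mod 14 = 8, so x[233] = x[9] = 4.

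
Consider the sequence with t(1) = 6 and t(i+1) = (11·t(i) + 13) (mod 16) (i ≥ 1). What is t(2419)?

2

t(1) = 6,  t(2) = 15,  t(3) = 2,  t(4) = 3,  t(5) = 14,  t(6) = 7,  t(7) = 10,  t(8) = 11,  t(9) = 6.
Since t(9) = t(1) = 6, the sequence is periodic with period 8.
So t(2419) = t(1 + ((2419-1) mod 8)) = t(3) = 2.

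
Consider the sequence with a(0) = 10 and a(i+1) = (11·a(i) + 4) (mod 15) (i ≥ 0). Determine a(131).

9

Computing terms: a(0) = 10, a(1) = 9, a(2) = 13, a(3) = 12, a(4) = 1, a(5) = 0, a(6) = 4, a(7) = 3, a(8) = 7, a(9) = 6, a(10) = 10.
Since a(10) = a(0) = 10, the sequence is periodic with period 10.
So a(131) = a(0 + ((131-0) mod 10)) = a(1) = 9.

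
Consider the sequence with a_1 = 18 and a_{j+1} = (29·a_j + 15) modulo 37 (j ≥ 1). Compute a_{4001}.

7

Computing terms: a_1 = 18; a_2 = 19; a_3 = 11; a_4 = 1; a_5 = 7; a_6 = 33; a_7 = 10; a_8 = 9; a_9 = 17; a_{10} = 27; a_{11} = 21; a_{12} = 32; a_{13} = 18.
Since a_{13} = a_1 = 18, the sequence is periodic with period 12.
So a_{4001} = a_{1 + ((4001-1) mod 12)} = a_5 = 7.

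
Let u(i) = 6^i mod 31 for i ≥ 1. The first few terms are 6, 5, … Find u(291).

30

u(1) = 6, u(2) = 5, u(3) = 30, u(4) = 25, u(5) = 26, u(6) = 1, u(7) = 6.
Since u(7) = u(1) = 6, the sequence is periodic with period 6.
(291 - 1) mod 6 = 2, so u(291) = u(3) = 30.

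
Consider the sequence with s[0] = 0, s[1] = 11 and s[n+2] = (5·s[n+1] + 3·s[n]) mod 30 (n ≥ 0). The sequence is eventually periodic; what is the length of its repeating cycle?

24

Listing terms: s[0] = 0; s[1] = 11; s[2] = 25; s[3] = 8; s[4] = 25; s[5] = 29; s[6] = 10; s[7] = 17; s[8] = 25; s[9] = 26; s[10] = 25; s[11] = 23; s[12] = 10; s[13] = 29; s[14] = 25; s[15] = 2; s[16] = 25; s[17] = 11; s[18] = 10; s[19] = 23; s[20] = 25; s[21] = 14; s[22] = 25; s[23] = 17; s[24] = 10; s[25] = 11; s[26] = 25.
Since (s[25], s[26]) = (s[1], s[2]) = (11, 25) (two consecutive terms determine the rest), the sequence is eventually periodic: after a pre-period of length 1 it cycles with period 24.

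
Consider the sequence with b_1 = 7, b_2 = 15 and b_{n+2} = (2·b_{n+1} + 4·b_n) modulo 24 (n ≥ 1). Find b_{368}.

We have b_1 = 7, b_2 = 15, b_3 = 10, b_4 = 8, b_5 = 8, b_6 = 0, b_7 = 8, b_8 = 16, b_9 = 16, b_{10} = 0, b_{11} = 16, b_{12} = 8, b_{13} = 8.
Since (b_{12}, b_{13}) = (b_4, b_5) = (8, 8) (two consecutive terms determine the rest), the sequence is eventually periodic: after a pre-period of length 3 it cycles with period 8.
For n ≥ 4, b_n depends only on (n - 4) mod 8. (368 - 4) mod 8 = 4, so b_{368} = b_8 = 16.

16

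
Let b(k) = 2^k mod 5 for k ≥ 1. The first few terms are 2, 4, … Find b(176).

We have b(1) = 2; b(2) = 4; b(3) = 3; b(4) = 1; b(5) = 2.
Since b(5) = b(1) = 2, the sequence is periodic with period 4.
So b(176) = b(1 + ((176-1) mod 4)) = b(4) = 1.

1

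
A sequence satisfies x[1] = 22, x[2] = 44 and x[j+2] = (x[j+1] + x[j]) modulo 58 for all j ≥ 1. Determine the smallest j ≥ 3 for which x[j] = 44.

10

We have x[1] = 22; x[2] = 44; x[3] = 8; x[4] = 52; x[5] = 2; x[6] = 54; x[7] = 56; x[8] = 52; x[9] = 50; x[10] = 44; x[11] = 36; x[12] = 22; x[13] = 0; x[14] = 22; x[15] = 22; x[16] = 44.
The sequence repeats with period 14.
The value 44 first appears (with j ≥ 3) at x[10].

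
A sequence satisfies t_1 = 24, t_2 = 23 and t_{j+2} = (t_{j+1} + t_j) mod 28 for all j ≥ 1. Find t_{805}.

Listing terms: t_1 = 24; t_2 = 23; t_3 = 19; t_4 = 14; t_5 = 5; t_6 = 19; t_7 = 24; t_8 = 15; t_9 = 11; t_{10} = 26; t_{11} = 9; t_{12} = 7; t_{13} = 16; t_{14} = 23; t_{15} = 11; t_{16} = 6; t_{17} = 17; t_{18} = 23; t_{19} = 12; t_{20} = 7; t_{21} = 19; t_{22} = 26; t_{23} = 17; t_{24} = 15; t_{25} = 4; t_{26} = 19; t_{27} = 23; t_{28} = 14; t_{29} = 9; t_{30} = 23; t_{31} = 4; t_{32} = 27; t_{33} = 3; t_{34} = 2; t_{35} = 5; t_{36} = 7; t_{37} = 12; t_{38} = 19; t_{39} = 3; t_{40} = 22; t_{41} = 25; t_{42} = 19; t_{43} = 16; t_{44} = 7; t_{45} = 23; t_{46} = 2; t_{47} = 25; t_{48} = 27; t_{49} = 24; t_{50} = 23.
Since (t_{49}, t_{50}) = (t_1, t_2) = (24, 23) (two consecutive terms determine the rest), the sequence is periodic with period 48.
So t_{805} = t_{1 + ((805-1) mod 48)} = t_{37} = 12.

12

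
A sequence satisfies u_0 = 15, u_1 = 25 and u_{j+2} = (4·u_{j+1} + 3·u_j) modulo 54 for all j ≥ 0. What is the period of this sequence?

9

Computing terms: u_0 = 15; u_1 = 25; u_2 = 37; u_3 = 7; u_4 = 31; u_5 = 37; u_6 = 25; u_7 = 49; u_8 = 1; u_9 = 43; u_{10} = 13; u_{11} = 19; u_{12} = 7; u_{13} = 31.
Since (u_{12}, u_{13}) = (u_3, u_4) = (7, 31) (two consecutive terms determine the rest), the sequence is eventually periodic: after a pre-period of length 3 it cycles with period 9.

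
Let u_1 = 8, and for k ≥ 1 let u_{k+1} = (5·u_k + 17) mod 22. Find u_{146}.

We have u_1 = 8; u_2 = 13; u_3 = 16; u_4 = 9; u_5 = 18; u_6 = 19; u_7 = 2; u_8 = 5; u_9 = 20; u_{10} = 7; u_{11} = 8.
Since u_{11} = u_1 = 8, the sequence is periodic with period 10.
(146 - 1) mod 10 = 5, so u_{146} = u_6 = 19.

19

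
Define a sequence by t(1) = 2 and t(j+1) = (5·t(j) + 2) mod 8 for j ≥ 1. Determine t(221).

Listing terms: t(1) = 2,  t(2) = 4,  t(3) = 6,  t(4) = 0,  t(5) = 2.
The sequence repeats with period 4.
(221 - 1) mod 4 = 0, so t(221) = t(1) = 2.

2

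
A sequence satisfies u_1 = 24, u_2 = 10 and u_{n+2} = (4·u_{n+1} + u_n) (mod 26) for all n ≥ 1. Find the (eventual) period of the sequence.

We have u_1 = 24; u_2 = 10; u_3 = 12; u_4 = 6; u_5 = 10; u_6 = 20; u_7 = 12; u_8 = 16; u_9 = 24; u_{10} = 8; u_{11} = 4; u_{12} = 24; u_{13} = 22; u_{14} = 8; u_{15} = 2; u_{16} = 16; u_{17} = 14; u_{18} = 20; u_{19} = 16; u_{20} = 6; u_{21} = 14; u_{22} = 10; u_{23} = 2; u_{24} = 18; u_{25} = 22; u_{26} = 2; u_{27} = 4; u_{28} = 18; u_{29} = 24; u_{30} = 10.
Since (u_{29}, u_{30}) = (u_1, u_2) = (24, 10) (two consecutive terms determine the rest), the sequence is periodic with period 28.

28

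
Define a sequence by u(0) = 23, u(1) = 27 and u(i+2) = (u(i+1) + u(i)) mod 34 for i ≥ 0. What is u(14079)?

Computing terms: u(0) = 23; u(1) = 27; u(2) = 16; u(3) = 9; u(4) = 25; u(5) = 0; u(6) = 25; u(7) = 25; u(8) = 16; u(9) = 7; u(10) = 23; u(11) = 30; u(12) = 19; u(13) = 15; u(14) = 0; u(15) = 15; u(16) = 15; u(17) = 30; u(18) = 11; u(19) = 7; u(20) = 18; u(21) = 25; u(22) = 9; u(23) = 0; u(24) = 9; u(25) = 9; u(26) = 18; u(27) = 27; u(28) = 11; u(29) = 4; u(30) = 15; u(31) = 19; u(32) = 0; u(33) = 19; u(34) = 19; u(35) = 4; u(36) = 23; u(37) = 27.
The sequence repeats with period 36.
(14079 - 0) mod 36 = 3, so u(14079) = u(3) = 9.

9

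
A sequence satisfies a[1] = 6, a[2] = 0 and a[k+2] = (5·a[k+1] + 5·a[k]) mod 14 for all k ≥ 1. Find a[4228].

10

Computing terms: a[1] = 6,  a[2] = 0,  a[3] = 2,  a[4] = 10,  a[5] = 4,  a[6] = 0,  a[7] = 6,  a[8] = 2,  a[9] = 12,  a[10] = 0,  a[11] = 4,  a[12] = 6,  a[13] = 8,  a[14] = 0,  a[15] = 12,  a[16] = 4,  a[17] = 10,  a[18] = 0,  a[19] = 8,  a[20] = 12,  a[21] = 2,  a[22] = 0,  a[23] = 10,  a[24] = 8,  a[25] = 6,  a[26] = 0.
The sequence repeats with period 24.
(4228 - 1) mod 24 = 3, so a[4228] = a[4] = 10.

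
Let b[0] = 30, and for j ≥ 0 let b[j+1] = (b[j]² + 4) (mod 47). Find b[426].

Listing terms: b[0] = 30; b[1] = 11; b[2] = 31; b[3] = 25; b[4] = 18; b[5] = 46; b[6] = 5; b[7] = 29; b[8] = 46.
Since b[8] = b[5] = 46, the sequence is eventually periodic: after a pre-period of length 5 it cycles with period 3.
For j ≥ 5, b[j] depends only on (j - 5) mod 3. (426 - 5) mod 3 = 1, so b[426] = b[6] = 5.

5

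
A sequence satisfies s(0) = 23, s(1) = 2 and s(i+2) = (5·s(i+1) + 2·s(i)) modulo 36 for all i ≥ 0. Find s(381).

s(0) = 23,  s(1) = 2,  s(2) = 20,  s(3) = 32,  s(4) = 20,  s(5) = 20,  s(6) = 32.
Since (s(5), s(6)) = (s(2), s(3)) = (20, 32) (two consecutive terms determine the rest), the sequence is eventually periodic: after a pre-period of length 2 it cycles with period 3.
For i ≥ 2, s(i) depends only on (i - 2) mod 3. (381 - 2) mod 3 = 1, so s(381) = s(3) = 32.

32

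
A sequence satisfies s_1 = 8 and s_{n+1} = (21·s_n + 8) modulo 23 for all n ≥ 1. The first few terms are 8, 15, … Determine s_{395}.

4

s_1 = 8, s_2 = 15, s_3 = 1, s_4 = 6, s_5 = 19, s_6 = 16, s_7 = 22, s_8 = 10, s_9 = 11, s_{10} = 9, s_{11} = 13, s_{12} = 5, s_{13} = 21, s_{14} = 12, s_{15} = 7, s_{16} = 17, s_{17} = 20, s_{18} = 14, s_{19} = 3, s_{20} = 2, s_{21} = 4, s_{22} = 0, s_{23} = 8.
Since s_{23} = s_1 = 8, the sequence is periodic with period 22.
So s_{395} = s_{1 + ((395-1) mod 22)} = s_{21} = 4.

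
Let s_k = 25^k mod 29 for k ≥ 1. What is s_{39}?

We have s_1 = 25; s_2 = 16; s_3 = 23; s_4 = 24; s_5 = 20; s_6 = 7; s_7 = 1; s_8 = 25.
Since s_8 = s_1 = 25, the sequence is periodic with period 7.
(39 - 1) mod 7 = 3, so s_{39} = s_4 = 24.

24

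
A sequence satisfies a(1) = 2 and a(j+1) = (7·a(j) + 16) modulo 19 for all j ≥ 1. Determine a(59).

11

We have a(1) = 2, a(2) = 11, a(3) = 17, a(4) = 2.
Since a(4) = a(1) = 2, the sequence is periodic with period 3.
(59 - 1) mod 3 = 1, so a(59) = a(2) = 11.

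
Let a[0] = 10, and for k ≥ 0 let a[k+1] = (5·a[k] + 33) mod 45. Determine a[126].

Computing terms: a[0] = 10, a[1] = 38, a[2] = 43, a[3] = 23, a[4] = 13, a[5] = 8, a[6] = 28, a[7] = 38.
Since a[7] = a[1] = 38, the sequence is eventually periodic: after a pre-period of length 1 it cycles with period 6.
For k ≥ 1, a[k] depends only on (k - 1) mod 6. (126 - 1) mod 6 = 5, so a[126] = a[6] = 28.

28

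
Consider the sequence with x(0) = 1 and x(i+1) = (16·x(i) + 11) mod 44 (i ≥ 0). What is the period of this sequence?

5

Computing terms: x(0) = 1; x(1) = 27; x(2) = 3; x(3) = 15; x(4) = 31; x(5) = 23; x(6) = 27.
Since x(6) = x(1) = 27, the sequence is eventually periodic: after a pre-period of length 1 it cycles with period 5.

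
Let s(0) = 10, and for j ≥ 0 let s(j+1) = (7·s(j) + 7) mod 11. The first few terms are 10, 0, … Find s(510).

Computing terms: s(0) = 10,  s(1) = 0,  s(2) = 7,  s(3) = 1,  s(4) = 3,  s(5) = 6,  s(6) = 5,  s(7) = 9,  s(8) = 4,  s(9) = 2,  s(10) = 10.
Since s(10) = s(0) = 10, the sequence is periodic with period 10.
(510 - 0) mod 10 = 0, so s(510) = s(0) = 10.

10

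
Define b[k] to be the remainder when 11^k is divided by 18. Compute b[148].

We have b[1] = 11,  b[2] = 13,  b[3] = 17,  b[4] = 7,  b[5] = 5,  b[6] = 1,  b[7] = 11.
Since b[7] = b[1] = 11, the sequence is periodic with period 6.
So b[148] = b[1 + ((148-1) mod 6)] = b[4] = 7.

7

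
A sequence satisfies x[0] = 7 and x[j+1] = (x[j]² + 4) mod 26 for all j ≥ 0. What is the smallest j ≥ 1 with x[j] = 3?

Computing terms: x[0] = 7; x[1] = 1; x[2] = 5; x[3] = 3; x[4] = 13; x[5] = 17; x[6] = 7.
Since x[6] = x[0] = 7, the sequence is periodic with period 6.
The value 3 first appears (with j ≥ 1) at x[3].

3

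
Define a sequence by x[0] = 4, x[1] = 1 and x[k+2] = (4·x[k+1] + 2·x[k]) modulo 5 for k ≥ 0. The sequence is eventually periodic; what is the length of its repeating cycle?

Computing terms: x[0] = 4, x[1] = 1, x[2] = 2, x[3] = 0, x[4] = 4, x[5] = 1.
The sequence repeats with period 4.

4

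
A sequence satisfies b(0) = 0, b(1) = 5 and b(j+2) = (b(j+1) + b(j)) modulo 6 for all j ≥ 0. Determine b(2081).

5

b(0) = 0; b(1) = 5; b(2) = 5; b(3) = 4; b(4) = 3; b(5) = 1; b(6) = 4; b(7) = 5; b(8) = 3; b(9) = 2; b(10) = 5; b(11) = 1; b(12) = 0; b(13) = 1; b(14) = 1; b(15) = 2; b(16) = 3; b(17) = 5; b(18) = 2; b(19) = 1; b(20) = 3; b(21) = 4; b(22) = 1; b(23) = 5; b(24) = 0; b(25) = 5.
The sequence repeats with period 24.
So b(2081) = b(0 + ((2081-0) mod 24)) = b(17) = 5.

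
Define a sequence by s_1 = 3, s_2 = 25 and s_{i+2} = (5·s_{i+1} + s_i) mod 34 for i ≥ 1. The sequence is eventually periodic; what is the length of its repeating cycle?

36

Computing terms: s_1 = 3; s_2 = 25; s_3 = 26; s_4 = 19; s_5 = 19; s_6 = 12; s_7 = 11; s_8 = 33; s_9 = 6; s_{10} = 29; s_{11} = 15; s_{12} = 2; s_{13} = 25; s_{14} = 25; s_{15} = 14; s_{16} = 27; s_{17} = 13; s_{18} = 24; s_{19} = 31; s_{20} = 9; s_{21} = 8; s_{22} = 15; s_{23} = 15; s_{24} = 22; s_{25} = 23; s_{26} = 1; s_{27} = 28; s_{28} = 5; s_{29} = 19; s_{30} = 32; s_{31} = 9; s_{32} = 9; s_{33} = 20; s_{34} = 7; s_{35} = 21; s_{36} = 10; s_{37} = 3; s_{38} = 25.
Since (s_{37}, s_{38}) = (s_1, s_2) = (3, 25) (two consecutive terms determine the rest), the sequence is periodic with period 36.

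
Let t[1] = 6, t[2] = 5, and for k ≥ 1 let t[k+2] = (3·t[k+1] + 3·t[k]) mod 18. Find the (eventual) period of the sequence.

3

Listing terms: t[1] = 6; t[2] = 5; t[3] = 15; t[4] = 6; t[5] = 9; t[6] = 9; t[7] = 0; t[8] = 9; t[9] = 9.
Since (t[8], t[9]) = (t[5], t[6]) = (9, 9) (two consecutive terms determine the rest), the sequence is eventually periodic: after a pre-period of length 4 it cycles with period 3.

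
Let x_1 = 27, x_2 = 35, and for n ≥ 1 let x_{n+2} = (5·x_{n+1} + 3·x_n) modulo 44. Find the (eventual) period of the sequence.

Listing terms: x_1 = 27, x_2 = 35, x_3 = 36, x_4 = 21, x_5 = 37, x_6 = 28, x_7 = 31, x_8 = 19, x_9 = 12, x_{10} = 29, x_{11} = 5, x_{12} = 24, x_{13} = 3, x_{14} = 43, x_{15} = 4, x_{16} = 17, x_{17} = 9, x_{18} = 8, x_{19} = 23, x_{20} = 7, x_{21} = 16, x_{22} = 13, x_{23} = 25, x_{24} = 32, x_{25} = 15, x_{26} = 39, x_{27} = 20, x_{28} = 41, x_{29} = 1, x_{30} = 40, x_{31} = 27, x_{32} = 35.
Since (x_{31}, x_{32}) = (x_1, x_2) = (27, 35) (two consecutive terms determine the rest), the sequence is periodic with period 30.

30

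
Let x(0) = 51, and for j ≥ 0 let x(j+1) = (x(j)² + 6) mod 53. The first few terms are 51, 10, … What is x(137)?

We have x(0) = 51; x(1) = 10; x(2) = 0; x(3) = 6; x(4) = 42; x(5) = 21; x(6) = 23; x(7) = 5; x(8) = 31; x(9) = 13; x(10) = 16; x(11) = 50; x(12) = 15; x(13) = 19; x(14) = 49; x(15) = 22; x(16) = 13.
Since x(16) = x(9) = 13, the sequence is eventually periodic: after a pre-period of length 9 it cycles with period 7.
For j ≥ 9, x(j) depends only on (j - 9) mod 7. (137 - 9) mod 7 = 2, so x(137) = x(11) = 50.

50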